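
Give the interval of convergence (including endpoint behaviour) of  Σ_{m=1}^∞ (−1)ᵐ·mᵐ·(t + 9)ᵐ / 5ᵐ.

Applying the root test, |a_m|^(1/m) = m/5 → ∞.
Since the m-th root of |a_m| is unbounded, the series converges only at t = -9; R = 0.

{-9}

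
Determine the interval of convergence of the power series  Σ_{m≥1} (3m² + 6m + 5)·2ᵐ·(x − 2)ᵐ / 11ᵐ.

(-7/2, 15/2)

Apply the ratio test: |a_{m+1}| / |a_m| = [(3(m+1)² + 6(m+1) + 5)/(3m² + 6m + 5)] · 2/11, which tends to 2/11 as m → ∞.
Hence the series converges for |x − 2| < 1/(2/11) = 11/2, so the radius of convergence is 11/2.
When x = 15/2, the terms have absolute value of order m², which does not tend to 0, so the series diverges by the divergence test.
Check x = -7/2: the m-th term does not approach 0; divergence by the term test.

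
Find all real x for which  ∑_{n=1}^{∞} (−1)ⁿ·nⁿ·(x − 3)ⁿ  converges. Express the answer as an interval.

{3}

Applying the root test, |a_n|^(1/n) = n → ∞.
Since the n-th root of |a_n| is unbounded, the series converges only at x = 3; R = 0.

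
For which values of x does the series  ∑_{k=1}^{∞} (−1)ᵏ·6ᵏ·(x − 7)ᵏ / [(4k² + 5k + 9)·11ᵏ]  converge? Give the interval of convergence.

Apply the ratio test: |a_{k+1}| / |a_k| = [(4k² + 5k + 9)/(4(k+1)² + 5(k+1) + 9)] · 6/11, which tends to 6/11 as k → ∞.
The series converges when 6/11 · |x − 7| < 1, giving R = 11/6.
At x = 53/6: the terms are on the order of 1/k², so the series converges absolutely by comparison with the p-series (p = 2 > 1).
Check x = 31/6: the terms are on the order of 1/k², so the series converges absolutely by comparison with the p-series (p = 2 > 1).

[31/6, 53/6]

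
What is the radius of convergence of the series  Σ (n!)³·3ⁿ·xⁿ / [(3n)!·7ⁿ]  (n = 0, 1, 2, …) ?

R = 63

The ratio of consecutive coefficients is (n+1)³/[(3n+1)·(3n+2)·(3n+3)] · 3/7 → 1/63.
Convergence for |x| · 1/63 < 1, i.e. |x| < 63. So R = 63.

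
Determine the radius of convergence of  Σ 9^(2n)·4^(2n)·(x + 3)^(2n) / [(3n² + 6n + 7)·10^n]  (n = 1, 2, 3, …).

R = √10/36

The ratio of consecutive coefficients is [(3n² + 6n + 7)/(3(n+1)² + 6(n+1) + 7)] · 81·16/10 → 648/5.
Writing y = (x + 3)², the series in y has radius 5/648, so |x + 3| < √(5/648) and R = √10/36.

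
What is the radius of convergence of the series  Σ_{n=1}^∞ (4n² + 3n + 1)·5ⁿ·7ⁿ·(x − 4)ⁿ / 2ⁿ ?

Apply the ratio test: |a_{n+1}| / |a_n| = [(4(n+1)² + 3(n+1) + 1)/(4n² + 3n + 1)] · 5·7/2, which tends to 35/2 as n → ∞.
Thus R = 1/(35/2) = 2/35.

R = 2/35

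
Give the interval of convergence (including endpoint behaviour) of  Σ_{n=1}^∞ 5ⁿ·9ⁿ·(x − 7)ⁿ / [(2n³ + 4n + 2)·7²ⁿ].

[266/45, 364/45]

Ratio test: |a_{n+1}/a_n| = [(2n³ + 4n + 2)/(2(n+1)³ + 4(n+1) + 2)] · 5·9/49 → 45/49 as n → ∞.
Hence the series converges for |x − 7| < 1/(45/49) = 49/45, so the radius of convergence is 49/45.
Endpoint x = 364/45: absolute convergence follows by limit comparison with Σ 1/n³.
Check x = 266/45: absolute convergence follows by limit comparison with Σ 1/n³.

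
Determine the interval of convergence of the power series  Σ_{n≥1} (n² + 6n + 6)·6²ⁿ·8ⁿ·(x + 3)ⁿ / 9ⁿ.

(-97/32, -95/32)

Ratio test: |a_{n+1}/a_n| = [((n+1)² + 6(n+1) + 6)/(n² + 6n + 6)] · 36·8/9 → 32 as n → ∞.
Hence the series converges for |x + 3| < 1/(32) = 1/32, so the radius of convergence is 1/32.
Check x = -95/32: the terms have absolute value of order n², which does not tend to 0, so the series diverges by the divergence test.
Check x = -97/32: the terms have absolute value of order n², which does not tend to 0, so the series diverges by the divergence test.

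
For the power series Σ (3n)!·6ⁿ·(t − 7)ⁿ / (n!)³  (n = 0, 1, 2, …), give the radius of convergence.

R = 1/162

Apply the ratio test: |a_{n+1}| / |a_n| = (3n+1)·(3n+2)·(3n+3)/(n+1)³ · 6, which tends to 162 as n → ∞.
Hence the series converges for |t − 7| < 1/(162) = 1/162, so the radius of convergence is 1/162.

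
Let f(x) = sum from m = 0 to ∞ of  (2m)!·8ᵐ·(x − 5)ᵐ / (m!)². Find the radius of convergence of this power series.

R = 1/32

Apply the ratio test: |a_{m+1}| / |a_m| = (2m+1)·(2m+2)/(m+1)² · 8, which tends to 32 as m → ∞.
The series converges when 32 · |x − 5| < 1, giving R = 1/32.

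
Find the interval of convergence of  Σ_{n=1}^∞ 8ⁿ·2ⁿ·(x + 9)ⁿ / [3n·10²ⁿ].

[-61/4, -11/4)

Ratio test: |a_{n+1}/a_n| = [3n/3(n+1)] · 8·2/100 → 4/25 as n → ∞.
Hence the series converges for |x + 9| < 1/(4/25) = 25/4, so the radius of convergence is 25/4.
At x = -11/4: comparison with the harmonic series Σ 1/n shows the series diverges.
At x = -61/4: convergence follows from the alternating series test (terms decrease monotonically to 0).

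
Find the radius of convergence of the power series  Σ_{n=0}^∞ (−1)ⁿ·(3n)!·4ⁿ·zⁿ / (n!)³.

Ratio test: |a_{n+1}/a_n| = (3n+1)·(3n+2)·(3n+3)/(n+1)³ · 4 → 108 as n → ∞.
Convergence for |z| · 108 < 1, i.e. |z| < 1/108. So R = 1/108.

R = 1/108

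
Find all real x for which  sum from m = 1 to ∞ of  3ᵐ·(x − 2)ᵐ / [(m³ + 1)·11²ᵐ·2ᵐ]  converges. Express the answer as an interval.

[-236/3, 248/3]

By the ratio test, |a_{m+1}/a_m| = [(m³ + 1)/((m+1)³ + 1)] · 3/(121·2) → 3/242.
The series converges when 3/242 · |x − 2| < 1, giving R = 242/3.
When x = 248/3, the terms are on the order of 1/m³, so the series converges absolutely by comparison with the p-series (p = 3 > 1).
Check x = -236/3: absolute convergence follows by limit comparison with Σ 1/m³.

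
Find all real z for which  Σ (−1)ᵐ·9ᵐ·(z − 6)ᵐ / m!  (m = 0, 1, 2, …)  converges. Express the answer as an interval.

(−∞, ∞)

Ratio test: |a_{m+1}/a_m| = 9 · 1/(m+1) → 0 as m → ∞.
Since the limit is 0 < 1 for every z, the series converges on all of ℝ and R = ∞.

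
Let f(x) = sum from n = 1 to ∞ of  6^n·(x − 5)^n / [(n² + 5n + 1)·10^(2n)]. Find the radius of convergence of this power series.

R = 50/3

By the ratio test, |a_{n+1}/a_n| = [(n² + 5n + 1)/((n+1)² + 5(n+1) + 1)] · 6/100 → 3/50.
The series converges when 3/50 · |x − 5| < 1, giving R = 50/3.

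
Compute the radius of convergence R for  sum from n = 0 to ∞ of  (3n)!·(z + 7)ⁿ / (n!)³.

R = 1/27

Ratio test: |a_{n+1}/a_n| = (3n+1)·(3n+2)·(3n+3)/(n+1)³ → 27 as n → ∞.
The series converges when 27 · |z + 7| < 1, giving R = 1/27.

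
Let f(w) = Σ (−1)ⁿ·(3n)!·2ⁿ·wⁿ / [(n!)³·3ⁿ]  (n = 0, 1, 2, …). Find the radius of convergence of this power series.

R = 1/18

By the ratio test, |a_{n+1}/a_n| = (3n+1)·(3n+2)·(3n+3)/(n+1)³ · 2/3 → 18.
Hence the series converges for |w| < 1/(18) = 1/18, so the radius of convergence is 1/18.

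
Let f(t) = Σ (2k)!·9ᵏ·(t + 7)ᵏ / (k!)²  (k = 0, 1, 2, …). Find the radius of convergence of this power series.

The ratio of consecutive coefficients is (2k+1)·(2k+2)/(k+1)² · 9 → 36.
Thus R = 1/(36) = 1/36.

R = 1/36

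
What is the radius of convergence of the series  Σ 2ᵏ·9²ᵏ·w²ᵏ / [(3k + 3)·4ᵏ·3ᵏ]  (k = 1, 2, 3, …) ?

R = √6/9

Ratio test: |a_{k+1}/a_k| = [(3k + 3)/(3(k+1) + 3)] · 2·81/(4·3) → 27/2 as k → ∞.
Writing y = w², the series in y has radius 2/27, so |w| < √(2/27) and R = √6/9.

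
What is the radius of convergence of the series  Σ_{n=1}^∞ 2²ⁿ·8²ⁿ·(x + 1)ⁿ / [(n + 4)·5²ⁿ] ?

R = 25/256

Ratio test: |a_{n+1}/a_n| = [(n + 4)/((n+1) + 4)] · 4·64/25 → 256/25 as n → ∞.
Convergence for |x + 1| · 256/25 < 1, i.e. |x + 1| < 25/256. So R = 25/256.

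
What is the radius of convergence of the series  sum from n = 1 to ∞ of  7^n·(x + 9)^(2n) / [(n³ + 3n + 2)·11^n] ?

Apply the ratio test: |a_{n+1}| / |a_n| = [(n³ + 3n + 2)/((n+1)³ + 3(n+1) + 2)] · 7/11, which tends to 7/11 as n → ∞.
Since the exponent of (x + 9) increases by 2 each term, convergence requires |x + 9|² < 11/7, hence R = √77/7.

R = √77/7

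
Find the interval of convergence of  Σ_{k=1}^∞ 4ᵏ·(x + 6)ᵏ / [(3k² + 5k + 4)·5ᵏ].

[-29/4, -19/4]

Apply the ratio test: |a_{k+1}| / |a_k| = [(3k² + 5k + 4)/(3(k+1)² + 5(k+1) + 4)] · 4/5, which tends to 4/5 as k → ∞.
Thus R = 1/(4/5) = 5/4.
When x = -19/4, absolute convergence follows by limit comparison with Σ 1/k².
Endpoint x = -29/4: the series is dominated by a constant times Σ 1/k², which converges (p = 2 > 1).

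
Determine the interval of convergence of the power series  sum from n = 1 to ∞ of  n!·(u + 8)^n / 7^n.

{-8}

Apply the ratio test: |a_{n+1}| / |a_n| = (n+1) · 1/7, which tends to ∞ as n → ∞.
The ratio grows without bound, so the series diverges whenever (u + 8) ≠ 0; it converges only at u = -8. R = 0.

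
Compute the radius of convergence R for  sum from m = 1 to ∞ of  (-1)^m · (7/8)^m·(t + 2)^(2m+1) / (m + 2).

Apply the ratio test: |a_{m+1}| / |a_m| = [(m + 2)/((m+1) + 2)] · 7/8, which tends to 7/8 as m → ∞.
Since the exponent of (t + 2) increases by 2 each term, convergence requires |t + 2|² < 8/7, hence R = 2√14/7.

R = 2√14/7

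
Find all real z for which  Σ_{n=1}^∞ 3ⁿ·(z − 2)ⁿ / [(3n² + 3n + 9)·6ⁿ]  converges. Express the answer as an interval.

The ratio of consecutive coefficients is [(3n² + 3n + 9)/(3(n+1)² + 3(n+1) + 9)] · 3/6 → 1/2.
Thus R = 1/(1/2) = 2.
At z = 4: the series is dominated by a constant times Σ 1/n², which converges (p = 2 > 1).
Endpoint z = 0: the series is dominated by a constant times Σ 1/n², which converges (p = 2 > 1).

[0, 4]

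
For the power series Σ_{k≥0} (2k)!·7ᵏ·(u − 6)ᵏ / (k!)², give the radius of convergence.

R = 1/28

The ratio of consecutive coefficients is (2k+1)·(2k+2)/(k+1)² · 7 → 28.
Hence the series converges for |u − 6| < 1/(28) = 1/28, so the radius of convergence is 1/28.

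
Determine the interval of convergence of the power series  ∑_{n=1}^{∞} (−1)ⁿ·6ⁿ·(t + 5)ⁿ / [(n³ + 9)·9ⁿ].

[-13/2, -7/2]

Apply the ratio test: |a_{n+1}| / |a_n| = [(n³ + 9)/((n+1)³ + 9)] · 6/9, which tends to 2/3 as n → ∞.
Convergence for |t + 5| · 2/3 < 1, i.e. |t + 5| < 3/2. So R = 3/2.
When t = -7/2, the series is dominated by a constant times Σ 1/n³, which converges (p = 3 > 1).
Endpoint t = -13/2: the terms are on the order of 1/n³, so the series converges absolutely by comparison with the p-series (p = 3 > 1).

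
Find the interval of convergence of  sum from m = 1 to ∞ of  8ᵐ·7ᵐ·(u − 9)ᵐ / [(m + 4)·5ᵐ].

[499/56, 509/56)

By the ratio test, |a_{m+1}/a_m| = [(m + 4)/((m+1) + 4)] · 8·7/5 → 56/5.
Thus R = 1/(56/5) = 5/56.
When u = 509/56, comparison with the harmonic series Σ 1/m shows the series diverges.
At u = 499/56: convergence follows from the alternating series test (terms decrease monotonically to 0).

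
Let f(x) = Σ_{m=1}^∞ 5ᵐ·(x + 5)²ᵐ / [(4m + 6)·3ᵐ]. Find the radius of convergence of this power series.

The ratio of consecutive coefficients is [(4m + 6)/(4(m+1) + 6)] · 5/3 → 5/3.
Writing y = (x + 5)², the series in y has radius 3/5, so |x + 5| < √(3/5) and R = √15/5.

R = √15/5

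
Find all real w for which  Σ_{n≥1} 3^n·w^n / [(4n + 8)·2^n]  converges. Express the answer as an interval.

The ratio of consecutive coefficients is [(4n + 8)/(4(n+1) + 8)] · 3/2 → 3/2.
The series converges when 3/2 · |w| < 1, giving R = 2/3.
Check w = 2/3: comparison with the harmonic series Σ 1/n shows the series diverges.
Check w = -2/3: the terms alternate in sign and decrease monotonically to 0 in absolute value (size ~ c/n), so the alternating series test gives convergence.

[-2/3, 2/3)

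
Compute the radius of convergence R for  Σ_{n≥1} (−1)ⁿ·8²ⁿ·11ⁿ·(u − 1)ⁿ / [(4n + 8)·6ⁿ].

The ratio of consecutive coefficients is [(4n + 8)/(4(n+1) + 8)] · 64·11/6 → 352/3.
The series converges when 352/3 · |u − 1| < 1, giving R = 3/352.

R = 3/352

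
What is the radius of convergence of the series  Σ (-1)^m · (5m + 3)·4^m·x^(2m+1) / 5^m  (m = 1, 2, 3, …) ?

Apply the ratio test: |a_{m+1}| / |a_m| = [(5(m+1) + 3)/(5m + 3)] · 4/5, which tends to 4/5 as m → ∞.
Successive powers of x differ by 2, so the series converges when |x|² · 4/5 < 1, i.e. |x| < √(5/4). So R = √5/2.

R = √5/2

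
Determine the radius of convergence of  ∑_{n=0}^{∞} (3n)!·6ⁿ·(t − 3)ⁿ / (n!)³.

R = 1/162

Apply the ratio test: |a_{n+1}| / |a_n| = (3n+1)·(3n+2)·(3n+3)/(n+1)³ · 6, which tends to 162 as n → ∞.
The series converges when 162 · |t − 3| < 1, giving R = 1/162.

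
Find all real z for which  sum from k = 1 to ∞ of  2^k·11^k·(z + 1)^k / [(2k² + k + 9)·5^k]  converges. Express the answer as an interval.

[-27/22, -17/22]

By the ratio test, |a_{k+1}/a_k| = [(2k² + k + 9)/(2(k+1)² + (k+1) + 9)] · 2·11/5 → 22/5.
Thus R = 1/(22/5) = 5/22.
Endpoint z = -17/22: absolute convergence follows by limit comparison with Σ 1/k².
When z = -27/22, the terms are on the order of 1/k², so the series converges absolutely by comparison with the p-series (p = 2 > 1).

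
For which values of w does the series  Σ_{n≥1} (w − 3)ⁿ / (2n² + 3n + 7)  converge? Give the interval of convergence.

[2, 4]

Apply the ratio test: |a_{n+1}| / |a_n| = (2n² + 3n + 7)/(2(n+1)² + 3(n+1) + 7), which tends to 1 as n → ∞.
Hence R = 1.
Check w = 4: the series is dominated by a constant times Σ 1/n², which converges (p = 2 > 1).
Check w = 2: the terms are on the order of 1/n², so the series converges absolutely by comparison with the p-series (p = 2 > 1).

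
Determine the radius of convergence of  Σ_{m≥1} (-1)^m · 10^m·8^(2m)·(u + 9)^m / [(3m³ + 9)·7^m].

R = 7/640

Ratio test: |a_{m+1}/a_m| = [(3m³ + 9)/(3(m+1)³ + 9)] · 10·64/7 → 640/7 as m → ∞.
Convergence for |u + 9| · 640/7 < 1, i.e. |u + 9| < 7/640. So R = 7/640.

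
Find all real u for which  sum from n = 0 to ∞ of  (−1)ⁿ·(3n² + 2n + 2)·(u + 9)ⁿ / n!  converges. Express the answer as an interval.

The ratio of consecutive coefficients is (3(n+1)² + 2(n+1) + 2)/(3n² + 2n + 2) · 1/(n+1) → 0.
The limit is 0, so the series converges for all u; R = ∞.

(−∞, ∞)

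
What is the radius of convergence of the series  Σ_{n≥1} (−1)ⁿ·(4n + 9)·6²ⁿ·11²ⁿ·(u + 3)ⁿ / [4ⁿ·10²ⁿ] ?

By the ratio test, |a_{n+1}/a_n| = [(4(n+1) + 9)/(4n + 9)] · 36·121/(4·100) → 1089/100.
The series converges when 1089/100 · |u + 3| < 1, giving R = 100/1089.

R = 100/1089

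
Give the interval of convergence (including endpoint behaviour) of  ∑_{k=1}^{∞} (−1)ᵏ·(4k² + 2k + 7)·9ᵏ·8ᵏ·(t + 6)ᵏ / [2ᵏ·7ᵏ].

The ratio of consecutive coefficients is [(4(k+1)² + 2(k+1) + 7)/(4k² + 2k + 7)] · 9·8/(2·7) → 36/7.
Thus R = 1/(36/7) = 7/36.
At t = -209/36: the terms do not tend to 0, so the series diverges.
At t = -223/36: the k-th term does not approach 0; divergence by the term test.

(-223/36, -209/36)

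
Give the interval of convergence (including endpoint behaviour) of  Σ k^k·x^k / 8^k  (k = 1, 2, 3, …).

Root test: |a_k|^(1/k) = k/8 → ∞.
Since the k-th root of |a_k| is unbounded, the series converges only at x = 0; R = 0.

{0}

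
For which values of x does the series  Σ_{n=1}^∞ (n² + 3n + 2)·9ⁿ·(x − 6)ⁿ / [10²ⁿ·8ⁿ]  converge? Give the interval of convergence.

Ratio test: |a_{n+1}/a_n| = [((n+1)² + 3(n+1) + 2)/(n² + 3n + 2)] · 9/(100·8) → 9/800 as n → ∞.
Hence the series converges for |x − 6| < 1/(9/800) = 800/9, so the radius of convergence is 800/9.
Endpoint x = 854/9: the n-th term does not approach 0; divergence by the term test.
Check x = -746/9: the n-th term does not approach 0; divergence by the term test.

(-746/9, 854/9)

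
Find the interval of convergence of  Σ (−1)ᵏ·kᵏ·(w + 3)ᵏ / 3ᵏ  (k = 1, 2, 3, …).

Applying the root test, |a_k|^(1/k) = k/3 → ∞.
Since the k-th root of |a_k| is unbounded, the series converges only at w = -3; R = 0.

{-3}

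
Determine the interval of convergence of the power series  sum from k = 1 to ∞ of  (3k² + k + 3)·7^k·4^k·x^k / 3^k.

Ratio test: |a_{k+1}/a_k| = [(3(k+1)² + (k+1) + 3)/(3k² + k + 3)] · 7·4/3 → 28/3 as k → ∞.
The series converges when 28/3 · |x| < 1, giving R = 3/28.
Endpoint x = 3/28: the k-th term does not approach 0; divergence by the term test.
Endpoint x = -3/28: the k-th term does not approach 0; divergence by the term test.

(-3/28, 3/28)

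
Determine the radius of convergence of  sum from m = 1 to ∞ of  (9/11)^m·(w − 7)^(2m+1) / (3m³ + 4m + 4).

Apply the ratio test: |a_{m+1}| / |a_m| = [(3m³ + 4m + 4)/(3(m+1)³ + 4(m+1) + 4)] · 9/11, which tends to 9/11 as m → ∞.
Since the exponent of (w − 7) increases by 2 each term, convergence requires |w − 7|² < 11/9, hence R = √11/3.

R = √11/3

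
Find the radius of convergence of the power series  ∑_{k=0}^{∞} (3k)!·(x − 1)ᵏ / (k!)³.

R = 1/27

By the ratio test, |a_{k+1}/a_k| = (3k+1)·(3k+2)·(3k+3)/(k+1)³ → 27.
Convergence for |x − 1| · 27 < 1, i.e. |x − 1| < 1/27. So R = 1/27.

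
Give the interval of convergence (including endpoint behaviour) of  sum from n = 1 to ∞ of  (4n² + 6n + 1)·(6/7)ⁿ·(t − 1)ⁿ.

(-1/6, 13/6)

Apply the ratio test: |a_{n+1}| / |a_n| = [(4(n+1)² + 6(n+1) + 1)/(4n² + 6n + 1)] · 6/7, which tends to 6/7 as n → ∞.
Hence the series converges for |t − 1| < 1/(6/7) = 7/6, so the radius of convergence is 7/6.
When t = 13/6, the terms do not tend to 0, so the series diverges.
Endpoint t = -1/6: the terms have absolute value of order n², which does not tend to 0, so the series diverges by the divergence test.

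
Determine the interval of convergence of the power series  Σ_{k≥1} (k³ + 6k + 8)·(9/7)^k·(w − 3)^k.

The ratio of consecutive coefficients is [((k+1)³ + 6(k+1) + 8)/(k³ + 6k + 8)] · 9/7 → 9/7.
Convergence for |w − 3| · 9/7 < 1, i.e. |w − 3| < 7/9. So R = 7/9.
Endpoint w = 34/9: the terms have absolute value of order k³, which does not tend to 0, so the series diverges by the divergence test.
Endpoint w = 20/9: the terms have absolute value of order k³, which does not tend to 0, so the series diverges by the divergence test.

(20/9, 34/9)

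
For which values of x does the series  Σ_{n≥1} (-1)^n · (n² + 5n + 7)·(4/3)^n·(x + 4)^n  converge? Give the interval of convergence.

By the ratio test, |a_{n+1}/a_n| = [((n+1)² + 5(n+1) + 7)/(n² + 5n + 7)] · 4/3 → 4/3.
Thus R = 1/(4/3) = 3/4.
At x = -13/4: the n-th term does not approach 0; divergence by the term test.
Check x = -19/4: the terms do not tend to 0, so the series diverges.

(-19/4, -13/4)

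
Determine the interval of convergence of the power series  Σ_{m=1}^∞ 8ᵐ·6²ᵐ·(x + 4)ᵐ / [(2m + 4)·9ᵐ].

Apply the ratio test: |a_{m+1}| / |a_m| = [(2m + 4)/(2(m+1) + 4)] · 8·36/9, which tends to 32 as m → ∞.
The series converges when 32 · |x + 4| < 1, giving R = 1/32.
Check x = -127/32: comparison with the harmonic series Σ 1/m shows the series diverges.
When x = -129/32, an alternating series whose terms decrease to 0 in absolute value, so it converges by the Leibniz criterion.

[-129/32, -127/32)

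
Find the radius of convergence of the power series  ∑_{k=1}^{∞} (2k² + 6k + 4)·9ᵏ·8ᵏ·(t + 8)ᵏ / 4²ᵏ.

R = 2/9

The ratio of consecutive coefficients is [(2(k+1)² + 6(k+1) + 4)/(2k² + 6k + 4)] · 9·8/16 → 9/2.
Hence the series converges for |t + 8| < 1/(9/2) = 2/9, so the radius of convergence is 2/9.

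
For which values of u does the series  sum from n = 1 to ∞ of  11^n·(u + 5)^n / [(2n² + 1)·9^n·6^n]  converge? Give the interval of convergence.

[-109/11, -1/11]

By the ratio test, |a_{n+1}/a_n| = [(2n² + 1)/(2(n+1)² + 1)] · 11/(9·6) → 11/54.
The series converges when 11/54 · |u + 5| < 1, giving R = 54/11.
At u = -1/11: absolute convergence follows by limit comparison with Σ 1/n².
Endpoint u = -109/11: absolute convergence follows by limit comparison with Σ 1/n².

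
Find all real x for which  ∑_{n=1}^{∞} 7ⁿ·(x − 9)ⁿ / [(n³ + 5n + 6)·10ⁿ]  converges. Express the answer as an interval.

[53/7, 73/7]

By the ratio test, |a_{n+1}/a_n| = [(n³ + 5n + 6)/((n+1)³ + 5(n+1) + 6)] · 7/10 → 7/10.
Thus R = 1/(7/10) = 10/7.
Endpoint x = 73/7: the terms are on the order of 1/n³, so the series converges absolutely by comparison with the p-series (p = 3 > 1).
Endpoint x = 53/7: the series is dominated by a constant times Σ 1/n³, which converges (p = 3 > 1).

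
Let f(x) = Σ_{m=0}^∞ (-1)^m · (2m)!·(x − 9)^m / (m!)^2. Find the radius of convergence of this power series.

R = 1/4

By the ratio test, |a_{m+1}/a_m| = (2m+1)·(2m+2)/(m+1)² → 4.
Hence the series converges for |x − 9| < 1/(4) = 1/4, so the radius of convergence is 1/4.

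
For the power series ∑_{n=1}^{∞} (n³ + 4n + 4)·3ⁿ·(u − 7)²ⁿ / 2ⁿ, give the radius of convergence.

Ratio test: |a_{n+1}/a_n| = [((n+1)³ + 4(n+1) + 4)/(n³ + 4n + 4)] · 3/2 → 3/2 as n → ∞.
Writing y = (u − 7)², the series in y has radius 2/3, so |u − 7| < √(2/3) and R = √6/3.

R = √6/3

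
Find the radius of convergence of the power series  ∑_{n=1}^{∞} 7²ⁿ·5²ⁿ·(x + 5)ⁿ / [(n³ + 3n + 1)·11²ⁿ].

R = 121/1225

Apply the ratio test: |a_{n+1}| / |a_n| = [(n³ + 3n + 1)/((n+1)³ + 3(n+1) + 1)] · 49·25/121, which tends to 1225/121 as n → ∞.
The series converges when 1225/121 · |x + 5| < 1, giving R = 121/1225.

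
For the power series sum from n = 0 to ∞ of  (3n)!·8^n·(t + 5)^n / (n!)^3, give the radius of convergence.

R = 1/216

Ratio test: |a_{n+1}/a_n| = (3n+1)·(3n+2)·(3n+3)/(n+1)³ · 8 → 216 as n → ∞.
The series converges when 216 · |t + 5| < 1, giving R = 1/216.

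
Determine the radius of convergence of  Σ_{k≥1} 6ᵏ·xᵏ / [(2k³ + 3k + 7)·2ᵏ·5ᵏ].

R = 5/3

Apply the ratio test: |a_{k+1}| / |a_k| = [(2k³ + 3k + 7)/(2(k+1)³ + 3(k+1) + 7)] · 6/(2·5), which tends to 3/5 as k → ∞.
Hence the series converges for |x| < 1/(3/5) = 5/3, so the radius of convergence is 5/3.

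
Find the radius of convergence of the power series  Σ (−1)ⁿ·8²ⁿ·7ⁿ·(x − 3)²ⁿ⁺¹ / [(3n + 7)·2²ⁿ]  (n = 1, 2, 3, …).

The ratio of consecutive coefficients is [(3n + 7)/(3(n+1) + 7)] · 64·7/4 → 112.
Since the exponent of (x − 3) increases by 2 each term, convergence requires |x − 3|² < 1/112, hence R = √7/28.

R = √7/28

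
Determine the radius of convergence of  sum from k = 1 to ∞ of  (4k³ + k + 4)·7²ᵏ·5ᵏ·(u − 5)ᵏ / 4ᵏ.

R = 4/245

Apply the ratio test: |a_{k+1}| / |a_k| = [(4(k+1)³ + (k+1) + 4)/(4k³ + k + 4)] · 49·5/4, which tends to 245/4 as k → ∞.
Thus R = 1/(245/4) = 4/245.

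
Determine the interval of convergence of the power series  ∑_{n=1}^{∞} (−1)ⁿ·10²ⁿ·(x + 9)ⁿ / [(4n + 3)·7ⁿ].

The ratio of consecutive coefficients is [(4n + 3)/(4(n+1) + 3)] · 100/7 → 100/7.
Thus R = 1/(100/7) = 7/100.
When x = -893/100, the terms alternate in sign and decrease monotonically to 0 in absolute value (size ~ c/n), so the alternating series test gives convergence.
Endpoint x = -907/100: the terms behave like c/n; limit comparison with the harmonic series gives divergence.

(-907/100, -893/100]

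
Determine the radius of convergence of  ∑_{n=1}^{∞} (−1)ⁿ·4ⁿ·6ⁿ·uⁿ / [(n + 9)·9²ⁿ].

R = 27/8

Ratio test: |a_{n+1}/a_n| = [(n + 9)/((n+1) + 9)] · 4·6/81 → 8/27 as n → ∞.
Thus R = 1/(8/27) = 27/8.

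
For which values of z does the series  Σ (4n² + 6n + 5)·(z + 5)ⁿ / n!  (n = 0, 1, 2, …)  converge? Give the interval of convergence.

(−∞, ∞)

Ratio test: |a_{n+1}/a_n| = (4(n+1)² + 6(n+1) + 5)/(4n² + 6n + 5) · 1/(n+1) → 0 as n → ∞.
The limit is 0, so the series converges for all z; R = ∞.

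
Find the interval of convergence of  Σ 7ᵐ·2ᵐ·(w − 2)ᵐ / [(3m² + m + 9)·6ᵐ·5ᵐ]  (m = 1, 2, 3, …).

[-1/7, 29/7]

By the ratio test, |a_{m+1}/a_m| = [(3m² + m + 9)/(3(m+1)² + (m+1) + 9)] · 7·2/(6·5) → 7/15.
The series converges when 7/15 · |w − 2| < 1, giving R = 15/7.
At w = 29/7: the terms are on the order of 1/m², so the series converges absolutely by comparison with the p-series (p = 2 > 1).
Endpoint w = -1/7: the terms are on the order of 1/m², so the series converges absolutely by comparison with the p-series (p = 2 > 1).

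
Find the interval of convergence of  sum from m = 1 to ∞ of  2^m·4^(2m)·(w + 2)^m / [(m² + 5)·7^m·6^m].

By the ratio test, |a_{m+1}/a_m| = [(m² + 5)/((m+1)² + 5)] · 2·16/(7·6) → 16/21.
Convergence for |w + 2| · 16/21 < 1, i.e. |w + 2| < 21/16. So R = 21/16.
When w = -11/16, absolute convergence follows by limit comparison with Σ 1/m².
When w = -53/16, the terms are on the order of 1/m², so the series converges absolutely by comparison with the p-series (p = 2 > 1).

[-53/16, -11/16]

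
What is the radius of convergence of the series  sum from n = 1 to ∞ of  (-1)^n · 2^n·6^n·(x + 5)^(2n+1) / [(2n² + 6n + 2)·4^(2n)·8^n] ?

R = 4√6/3

Apply the ratio test: |a_{n+1}| / |a_n| = [(2n² + 6n + 2)/(2(n+1)² + 6(n+1) + 2)] · 2·6/(16·8), which tends to 3/32 as n → ∞.
Writing y = (x + 5)², the series in y has radius 32/3, so |x + 5| < √(32/3) and R = 4√6/3.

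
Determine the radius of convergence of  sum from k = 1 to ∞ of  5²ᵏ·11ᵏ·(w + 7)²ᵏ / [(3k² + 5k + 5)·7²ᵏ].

R = 7√11/55

By the ratio test, |a_{k+1}/a_k| = [(3k² + 5k + 5)/(3(k+1)² + 5(k+1) + 5)] · 25·11/49 → 275/49.
Successive powers of (w + 7) differ by 2, so the series converges when |w + 7|² · 275/49 < 1, i.e. |w + 7| < √(49/275). So R = 7√11/55.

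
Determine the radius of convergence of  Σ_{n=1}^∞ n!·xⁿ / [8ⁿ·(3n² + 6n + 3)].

Ratio test: |a_{n+1}/a_n| = (n+1) · 1/8 · (3n² + 6n + 3)/(3(n+1)² + 6(n+1) + 3) → ∞ as n → ∞.
The ratio grows without bound, so the series diverges whenever x ≠ 0; it converges only at x = 0. R = 0.

R = 0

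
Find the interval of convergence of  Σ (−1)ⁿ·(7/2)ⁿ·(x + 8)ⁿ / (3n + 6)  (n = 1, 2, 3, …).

The ratio of consecutive coefficients is [(3n + 6)/(3(n+1) + 6)] · 7/2 → 7/2.
Hence the series converges for |x + 8| < 1/(7/2) = 2/7, so the radius of convergence is 2/7.
At x = -54/7: the terms alternate in sign and decrease monotonically to 0 in absolute value (size ~ c/n), so the alternating series test gives convergence.
Check x = -58/7: comparison with the harmonic series Σ 1/n shows the series diverges.

(-58/7, -54/7]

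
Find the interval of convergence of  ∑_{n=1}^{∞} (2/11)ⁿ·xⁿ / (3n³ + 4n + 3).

By the ratio test, |a_{n+1}/a_n| = [(3n³ + 4n + 3)/(3(n+1)³ + 4(n+1) + 3)] · 2/11 → 2/11.
Convergence for |x| · 2/11 < 1, i.e. |x| < 11/2. So R = 11/2.
Endpoint x = 11/2: absolute convergence follows by limit comparison with Σ 1/n³.
Endpoint x = -11/2: absolute convergence follows by limit comparison with Σ 1/n³.

[-11/2, 11/2]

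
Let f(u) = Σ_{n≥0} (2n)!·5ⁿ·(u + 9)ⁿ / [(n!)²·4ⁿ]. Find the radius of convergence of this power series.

By the ratio test, |a_{n+1}/a_n| = (2n+1)·(2n+2)/(n+1)² · 5/4 → 5.
Hence the series converges for |u + 9| < 1/(5) = 1/5, so the radius of convergence is 1/5.

R = 1/5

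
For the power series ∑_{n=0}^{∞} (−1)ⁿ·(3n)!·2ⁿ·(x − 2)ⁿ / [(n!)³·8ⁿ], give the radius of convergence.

Apply the ratio test: |a_{n+1}| / |a_n| = (3n+1)·(3n+2)·(3n+3)/(n+1)³ · 2/8, which tends to 27/4 as n → ∞.
Hence the series converges for |x − 2| < 1/(27/4) = 4/27, so the radius of convergence is 4/27.

R = 4/27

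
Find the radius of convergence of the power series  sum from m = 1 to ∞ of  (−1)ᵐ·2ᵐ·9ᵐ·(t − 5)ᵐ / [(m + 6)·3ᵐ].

By the ratio test, |a_{m+1}/a_m| = [(m + 6)/((m+1) + 6)] · 2·9/3 → 6.
The series converges when 6 · |t − 5| < 1, giving R = 1/6.

R = 1/6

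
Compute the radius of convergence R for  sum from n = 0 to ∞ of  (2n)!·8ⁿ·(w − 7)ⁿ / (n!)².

Apply the ratio test: |a_{n+1}| / |a_n| = (2n+1)·(2n+2)/(n+1)² · 8, which tends to 32 as n → ∞.
Hence the series converges for |w − 7| < 1/(32) = 1/32, so the radius of convergence is 1/32.

R = 1/32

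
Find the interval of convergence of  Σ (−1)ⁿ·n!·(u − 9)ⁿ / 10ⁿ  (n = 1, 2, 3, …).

{9}

Ratio test: |a_{n+1}/a_n| = (n+1) · 1/10 → ∞ as n → ∞.
Since the ratio → ∞, the series diverges for every u ≠ 9, and R = 0.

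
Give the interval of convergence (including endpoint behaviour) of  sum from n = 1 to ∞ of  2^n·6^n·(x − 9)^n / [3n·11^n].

By the ratio test, |a_{n+1}/a_n| = [3n/3(n+1)] · 2·6/11 → 12/11.
Thus R = 1/(12/11) = 11/12.
When x = 119/12, the terms are asymptotic to a nonzero constant times 1/n, so the series diverges by limit comparison with Σ 1/n.
Endpoint x = 97/12: the terms alternate in sign and decrease monotonically to 0 in absolute value (size ~ c/n), so the alternating series test gives convergence.

[97/12, 119/12)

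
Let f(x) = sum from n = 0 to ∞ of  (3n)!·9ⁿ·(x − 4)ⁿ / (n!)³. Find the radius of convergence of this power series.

By the ratio test, |a_{n+1}/a_n| = (3n+1)·(3n+2)·(3n+3)/(n+1)³ · 9 → 243.
Convergence for |x − 4| · 243 < 1, i.e. |x − 4| < 1/243. So R = 1/243.

R = 1/243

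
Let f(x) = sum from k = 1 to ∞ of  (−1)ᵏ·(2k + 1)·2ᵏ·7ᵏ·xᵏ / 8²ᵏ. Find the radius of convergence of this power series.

R = 32/7

The ratio of consecutive coefficients is [(2(k+1) + 1)/(2k + 1)] · 2·7/64 → 7/32.
Convergence for |x| · 7/32 < 1, i.e. |x| < 32/7. So R = 32/7.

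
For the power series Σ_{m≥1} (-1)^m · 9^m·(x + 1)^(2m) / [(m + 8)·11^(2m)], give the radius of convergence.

R = 11/3

By the ratio test, |a_{m+1}/a_m| = [(m + 8)/((m+1) + 8)] · 9/121 → 9/121.
Writing y = (x + 1)², the series in y has radius 121/9, so |x + 1| < √(121/9) = 11/3 and R = 11/3.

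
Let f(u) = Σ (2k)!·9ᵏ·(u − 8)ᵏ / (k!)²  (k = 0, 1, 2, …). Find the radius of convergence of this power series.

R = 1/36

By the ratio test, |a_{k+1}/a_k| = (2k+1)·(2k+2)/(k+1)² · 9 → 36.
Thus R = 1/(36) = 1/36.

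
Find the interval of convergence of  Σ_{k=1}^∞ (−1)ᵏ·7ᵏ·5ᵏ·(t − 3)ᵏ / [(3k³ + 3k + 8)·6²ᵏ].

[69/35, 141/35]

The ratio of consecutive coefficients is [(3k³ + 3k + 8)/(3(k+1)³ + 3(k+1) + 8)] · 7·5/36 → 35/36.
The series converges when 35/36 · |t − 3| < 1, giving R = 36/35.
When t = 141/35, absolute convergence follows by limit comparison with Σ 1/k³.
Check t = 69/35: the series is dominated by a constant times Σ 1/k³, which converges (p = 3 > 1).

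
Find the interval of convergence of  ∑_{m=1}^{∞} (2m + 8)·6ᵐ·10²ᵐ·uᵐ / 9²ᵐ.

By the ratio test, |a_{m+1}/a_m| = [(2(m+1) + 8)/(2m + 8)] · 6·100/81 → 200/27.
Convergence for |u| · 200/27 < 1, i.e. |u| < 27/200. So R = 27/200.
Endpoint u = 27/200: the m-th term does not approach 0; divergence by the term test.
Endpoint u = -27/200: the terms have absolute value of order m, which does not tend to 0, so the series diverges by the divergence test.

(-27/200, 27/200)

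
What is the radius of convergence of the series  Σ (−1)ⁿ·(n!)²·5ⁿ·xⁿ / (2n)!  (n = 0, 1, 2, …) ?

Apply the ratio test: |a_{n+1}| / |a_n| = (n+1)²/[(2n+1)·(2n+2)] · 5, which tends to 5/4 as n → ∞.
Hence the series converges for |x| < 1/(5/4) = 4/5, so the radius of convergence is 4/5.

R = 4/5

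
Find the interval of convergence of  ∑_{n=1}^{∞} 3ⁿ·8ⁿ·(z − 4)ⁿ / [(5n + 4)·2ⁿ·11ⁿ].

Apply the ratio test: |a_{n+1}| / |a_n| = [(5n + 4)/(5(n+1) + 4)] · 3·8/(2·11), which tends to 12/11 as n → ∞.
The series converges when 12/11 · |z − 4| < 1, giving R = 11/12.
Endpoint z = 59/12: comparison with the harmonic series Σ 1/n shows the series diverges.
Check z = 37/12: convergence follows from the alternating series test (terms decrease monotonically to 0).

[37/12, 59/12)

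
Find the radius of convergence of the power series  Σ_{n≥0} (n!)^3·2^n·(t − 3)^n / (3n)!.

The ratio of consecutive coefficients is (n+1)³/[(3n+1)·(3n+2)·(3n+3)] · 2 → 2/27.
Hence the series converges for |t − 3| < 1/(2/27) = 27/2, so the radius of convergence is 27/2.

R = 27/2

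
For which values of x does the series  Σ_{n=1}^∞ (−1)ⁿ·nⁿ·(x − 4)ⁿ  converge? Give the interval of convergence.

Applying the root test, |a_n|^(1/n) = n → ∞.
Since the n-th root of |a_n| is unbounded, the series converges only at x = 4; R = 0.

{4}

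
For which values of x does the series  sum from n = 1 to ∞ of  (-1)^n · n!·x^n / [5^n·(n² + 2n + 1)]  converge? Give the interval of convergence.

{0}

The ratio of consecutive coefficients is (n+1) · 1/5 · (n² + 2n + 1)/((n+1)² + 2(n+1) + 1) → ∞.
Since the ratio → ∞, the series diverges for every x ≠ 0, and R = 0.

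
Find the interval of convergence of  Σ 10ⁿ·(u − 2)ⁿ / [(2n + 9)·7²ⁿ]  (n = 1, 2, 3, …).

[-29/10, 69/10)

Apply the ratio test: |a_{n+1}| / |a_n| = [(2n + 9)/(2(n+1) + 9)] · 10/49, which tends to 10/49 as n → ∞.
Hence the series converges for |u − 2| < 1/(10/49) = 49/10, so the radius of convergence is 49/10.
When u = 69/10, the terms are asymptotic to a nonzero constant times 1/n, so the series diverges by limit comparison with Σ 1/n.
Check u = -29/10: the terms alternate in sign and decrease monotonically to 0 in absolute value (size ~ c/n), so the alternating series test gives convergence.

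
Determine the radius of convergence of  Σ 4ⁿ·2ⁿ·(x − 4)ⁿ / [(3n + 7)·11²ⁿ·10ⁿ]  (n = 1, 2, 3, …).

R = 605/4

Ratio test: |a_{n+1}/a_n| = [(3n + 7)/(3(n+1) + 7)] · 4·2/(121·10) → 4/605 as n → ∞.
The series converges when 4/605 · |x − 4| < 1, giving R = 605/4.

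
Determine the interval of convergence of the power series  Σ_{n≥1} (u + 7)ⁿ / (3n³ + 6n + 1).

[-8, -6]

Ratio test: |a_{n+1}/a_n| = (3n³ + 6n + 1)/(3(n+1)³ + 6(n+1) + 1) → 1 as n → ∞.
Hence R = 1.
At u = -6: the terms are on the order of 1/n³, so the series converges absolutely by comparison with the p-series (p = 3 > 1).
At u = -8: absolute convergence follows by limit comparison with Σ 1/n³.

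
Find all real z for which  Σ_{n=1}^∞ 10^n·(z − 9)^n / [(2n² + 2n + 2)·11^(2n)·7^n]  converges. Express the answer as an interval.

[-757/10, 937/10]

Ratio test: |a_{n+1}/a_n| = [(2n² + 2n + 2)/(2(n+1)² + 2(n+1) + 2)] · 10/(121·7) → 10/847 as n → ∞.
Convergence for |z − 9| · 10/847 < 1, i.e. |z − 9| < 847/10. So R = 847/10.
At z = 937/10: the terms are on the order of 1/n², so the series converges absolutely by comparison with the p-series (p = 2 > 1).
Endpoint z = -757/10: the terms are on the order of 1/n², so the series converges absolutely by comparison with the p-series (p = 2 > 1).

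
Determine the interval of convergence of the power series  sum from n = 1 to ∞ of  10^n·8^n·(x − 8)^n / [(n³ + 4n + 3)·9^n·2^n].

[311/40, 329/40]

By the ratio test, |a_{n+1}/a_n| = [(n³ + 4n + 3)/((n+1)³ + 4(n+1) + 3)] · 10·8/(9·2) → 40/9.
The series converges when 40/9 · |x − 8| < 1, giving R = 9/40.
Check x = 329/40: the series is dominated by a constant times Σ 1/n³, which converges (p = 3 > 1).
Check x = 311/40: the series is dominated by a constant times Σ 1/n³, which converges (p = 3 > 1).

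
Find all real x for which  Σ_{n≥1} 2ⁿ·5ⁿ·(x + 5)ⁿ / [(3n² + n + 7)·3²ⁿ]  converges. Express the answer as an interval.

Ratio test: |a_{n+1}/a_n| = [(3n² + n + 7)/(3(n+1)² + (n+1) + 7)] · 2·5/9 → 10/9 as n → ∞.
Convergence for |x + 5| · 10/9 < 1, i.e. |x + 5| < 9/10. So R = 9/10.
When x = -41/10, the series is dominated by a constant times Σ 1/n², which converges (p = 2 > 1).
Endpoint x = -59/10: the terms are on the order of 1/n², so the series converges absolutely by comparison with the p-series (p = 2 > 1).

[-59/10, -41/10]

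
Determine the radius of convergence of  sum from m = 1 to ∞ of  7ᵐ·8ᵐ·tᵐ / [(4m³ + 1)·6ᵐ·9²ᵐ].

R = 243/28

By the ratio test, |a_{m+1}/a_m| = [(4m³ + 1)/(4(m+1)³ + 1)] · 7·8/(6·81) → 28/243.
Thus R = 1/(28/243) = 243/28.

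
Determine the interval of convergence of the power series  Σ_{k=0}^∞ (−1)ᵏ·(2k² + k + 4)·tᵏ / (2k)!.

(−∞, ∞)

The ratio of consecutive coefficients is (2(k+1)² + (k+1) + 4)/(2k² + k + 4) · 1/[(2k+1)·(2k+2)] → 0.
The ratio tends to 0 regardless of t, hence R = ∞.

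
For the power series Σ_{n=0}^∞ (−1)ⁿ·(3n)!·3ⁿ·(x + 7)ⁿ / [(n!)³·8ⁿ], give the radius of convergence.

By the ratio test, |a_{n+1}/a_n| = (3n+1)·(3n+2)·(3n+3)/(n+1)³ · 3/8 → 81/8.
The series converges when 81/8 · |x + 7| < 1, giving R = 8/81.

R = 8/81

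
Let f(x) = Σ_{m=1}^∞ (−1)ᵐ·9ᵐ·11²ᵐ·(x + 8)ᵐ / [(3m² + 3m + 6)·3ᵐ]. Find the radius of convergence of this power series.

R = 1/363

By the ratio test, |a_{m+1}/a_m| = [(3m² + 3m + 6)/(3(m+1)² + 3(m+1) + 6)] · 9·121/3 → 363.
Thus R = 1/(363) = 1/363.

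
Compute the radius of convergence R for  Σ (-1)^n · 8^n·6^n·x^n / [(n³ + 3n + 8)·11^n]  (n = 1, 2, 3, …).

By the ratio test, |a_{n+1}/a_n| = [(n³ + 3n + 8)/((n+1)³ + 3(n+1) + 8)] · 8·6/11 → 48/11.
Thus R = 1/(48/11) = 11/48.

R = 11/48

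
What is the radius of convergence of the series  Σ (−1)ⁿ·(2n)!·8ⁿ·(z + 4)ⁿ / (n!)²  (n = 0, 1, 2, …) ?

R = 1/32

Apply the ratio test: |a_{n+1}| / |a_n| = (2n+1)·(2n+2)/(n+1)² · 8, which tends to 32 as n → ∞.
Hence the series converges for |z + 4| < 1/(32) = 1/32, so the radius of convergence is 1/32.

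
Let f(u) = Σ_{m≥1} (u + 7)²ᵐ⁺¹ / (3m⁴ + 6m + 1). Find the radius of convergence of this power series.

The ratio of consecutive coefficients is (3m⁴ + 6m + 1)/(3(m+1)⁴ + 6(m+1) + 1) → 1.
Successive powers of (u + 7) differ by 2, so the series converges when |u + 7|² · 1 < 1, i.e. |u + 7| < √(1) = 1. So R = 1.

R = 1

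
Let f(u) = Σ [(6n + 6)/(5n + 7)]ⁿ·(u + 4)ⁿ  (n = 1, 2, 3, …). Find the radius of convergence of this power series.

By the Cauchy root test, |a_n|^(1/n) = (6n + 6)/(5n + 7) → 6/5.
Thus R = 1/(6/5) = 5/6.

R = 5/6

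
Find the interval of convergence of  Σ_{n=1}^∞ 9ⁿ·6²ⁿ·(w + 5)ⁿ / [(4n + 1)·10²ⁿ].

Apply the ratio test: |a_{n+1}| / |a_n| = [(4n + 1)/(4(n+1) + 1)] · 9·36/100, which tends to 81/25 as n → ∞.
Hence the series converges for |w + 5| < 1/(81/25) = 25/81, so the radius of convergence is 25/81.
At w = -380/81: comparison with the harmonic series Σ 1/n shows the series diverges.
When w = -430/81, an alternating series whose terms decrease to 0 in absolute value, so it converges by the Leibniz criterion.

[-430/81, -380/81)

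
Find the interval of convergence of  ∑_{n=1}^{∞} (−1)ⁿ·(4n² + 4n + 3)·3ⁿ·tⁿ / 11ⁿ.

By the ratio test, |a_{n+1}/a_n| = [(4(n+1)² + 4(n+1) + 3)/(4n² + 4n + 3)] · 3/11 → 3/11.
Convergence for |t| · 3/11 < 1, i.e. |t| < 11/3. So R = 11/3.
When t = 11/3, the terms do not tend to 0, so the series diverges.
Endpoint t = -11/3: the n-th term does not approach 0; divergence by the term test.

(-11/3, 11/3)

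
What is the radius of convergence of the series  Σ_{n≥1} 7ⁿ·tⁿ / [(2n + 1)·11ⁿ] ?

Apply the ratio test: |a_{n+1}| / |a_n| = [(2n + 1)/(2(n+1) + 1)] · 7/11, which tends to 7/11 as n → ∞.
Convergence for |t| · 7/11 < 1, i.e. |t| < 11/7. So R = 11/7.

R = 11/7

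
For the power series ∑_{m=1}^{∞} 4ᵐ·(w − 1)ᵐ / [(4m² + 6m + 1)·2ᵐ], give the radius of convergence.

Ratio test: |a_{m+1}/a_m| = [(4m² + 6m + 1)/(4(m+1)² + 6(m+1) + 1)] · 4/2 → 2 as m → ∞.
The series converges when 2 · |w − 1| < 1, giving R = 1/2.

R = 1/2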